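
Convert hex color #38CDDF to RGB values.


Hex: #38CDDF
R = 38₁₆ = 56
G = CD₁₆ = 205
B = DF₁₆ = 223
= RGB(56, 205, 223)


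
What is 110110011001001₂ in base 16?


Group into 4-bit nibbles: 0110110011001001
  0110 = 6
  1100 = C
  1100 = C
  1001 = 9
= 0x6CC9


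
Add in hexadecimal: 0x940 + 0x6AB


Align and add column by column (LSB to MSB, each column mod 16 with carry):
  0940
+ 06AB
  ----
  col 0: 0(0) + B(11) + 0 (carry in) = 11 → B(11), carry out 0
  col 1: 4(4) + A(10) + 0 (carry in) = 14 → E(14), carry out 0
  col 2: 9(9) + 6(6) + 0 (carry in) = 15 → F(15), carry out 0
  col 3: 0(0) + 0(0) + 0 (carry in) = 0 → 0(0), carry out 0
Reading digits MSB→LSB: 0FEB
Strip leading zeros: FEB
= 0xFEB


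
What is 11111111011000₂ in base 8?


Group into 3-bit groups: 011111111011000
  011 = 3
  111 = 7
  111 = 7
  011 = 3
  000 = 0
= 0o37730


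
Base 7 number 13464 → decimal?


Positional values (base 7):
  4 × 7^0 = 4 × 1 = 4
  6 × 7^1 = 6 × 7 = 42
  4 × 7^2 = 4 × 49 = 196
  3 × 7^3 = 3 × 343 = 1029
  1 × 7^4 = 1 × 2401 = 2401
Sum = 4 + 42 + 196 + 1029 + 2401
= 3672


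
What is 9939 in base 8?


Divide by 8 repeatedly:
9939 ÷ 8 = 1242 remainder 3
1242 ÷ 8 = 155 remainder 2
155 ÷ 8 = 19 remainder 3
19 ÷ 8 = 2 remainder 3
2 ÷ 8 = 0 remainder 2
Reading remainders bottom-up:
= 0o23323


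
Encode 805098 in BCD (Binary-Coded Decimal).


Each digit → 4-bit binary:
  8 → 1000
  0 → 0000
  5 → 0101
  0 → 0000
  9 → 1001
  8 → 1000
= 1000 0000 0101 0000 1001 1000


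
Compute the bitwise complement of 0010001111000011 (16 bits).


Original: 0010001111000011
Invert all bits:
  bit 0: 0 → 1
  bit 1: 0 → 1
  bit 2: 1 → 0
  bit 3: 0 → 1
  bit 4: 0 → 1
  bit 5: 0 → 1
  bit 6: 1 → 0
  bit 7: 1 → 0
  bit 8: 1 → 0
  bit 9: 1 → 0
  bit 10: 0 → 1
  bit 11: 0 → 1
  bit 12: 0 → 1
  bit 13: 0 → 1
  bit 14: 1 → 0
  bit 15: 1 → 0
= 1101110000111100


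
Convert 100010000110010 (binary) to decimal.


Positional values:
Bit 1: 1 × 2^1 = 2
Bit 4: 1 × 2^4 = 16
Bit 5: 1 × 2^5 = 32
Bit 10: 1 × 2^10 = 1024
Bit 14: 1 × 2^14 = 16384
Sum = 2 + 16 + 32 + 1024 + 16384
= 17458


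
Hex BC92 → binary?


Each hex digit → 4 binary bits:
  B = 1011
  C = 1100
  9 = 1001
  2 = 0010
Concatenate: 1011 1100 1001 0010
= 1011110010010010


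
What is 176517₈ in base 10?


Positional values:
Position 0: 7 × 8^0 = 7
Position 1: 1 × 8^1 = 8
Position 2: 5 × 8^2 = 320
Position 3: 6 × 8^3 = 3072
Position 4: 7 × 8^4 = 28672
Position 5: 1 × 8^5 = 32768
Sum = 7 + 8 + 320 + 3072 + 28672 + 32768
= 64847


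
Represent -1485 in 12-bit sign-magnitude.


Sign bit: 1 (negative)
Magnitude: 1485 = 10111001101
= 110111001101


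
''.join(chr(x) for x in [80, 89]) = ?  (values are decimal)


Codes (decimal): 80 89
Per-code ASCII lookup:
  80  (range 65-90: uppercase, 80 - 65 = 15) → 'P'
  89  (range 65-90: uppercase, 89 - 65 = 24) → 'Y'
= 'PY'


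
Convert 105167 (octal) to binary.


Each octal digit → 3 binary bits:
  1 = 001
  0 = 000
  5 = 101
  1 = 001
  6 = 110
  7 = 111
Concatenate: 001 000 101 001 110 111
= 001000101001110111


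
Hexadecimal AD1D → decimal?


Positional values:
Position 0: D × 16^0 = 13 × 1 = 13
Position 1: 1 × 16^1 = 1 × 16 = 16
Position 2: D × 16^2 = 13 × 256 = 3328
Position 3: A × 16^3 = 10 × 4096 = 40960
Sum = 13 + 16 + 3328 + 40960
= 44317


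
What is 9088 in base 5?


Divide by 5 repeatedly:
9088 ÷ 5 = 1817 remainder 3
1817 ÷ 5 = 363 remainder 2
363 ÷ 5 = 72 remainder 3
72 ÷ 5 = 14 remainder 2
14 ÷ 5 = 2 remainder 4
2 ÷ 5 = 0 remainder 2
Reading remainders bottom-up:
= 242323


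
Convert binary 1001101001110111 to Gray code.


Binary: 1001101001110111
Gray code: G = B XOR (B >> 1)
B >> 1 = 0100110100111011
1001101001110111 XOR 0100110100111011:
  1 XOR 0 = 1
  0 XOR 1 = 1
  0 XOR 0 = 0
  1 XOR 0 = 1
  1 XOR 1 = 0
  0 XOR 1 = 1
  1 XOR 0 = 1
  0 XOR 1 = 1
  0 XOR 0 = 0
  1 XOR 0 = 1
  1 XOR 1 = 0
  1 XOR 1 = 0
  0 XOR 1 = 1
  1 XOR 0 = 1
  1 XOR 1 = 0
  1 XOR 1 = 0
= 1101011101001100


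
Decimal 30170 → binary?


Divide by 2 repeatedly:
30170 ÷ 2 = 15085 remainder 0
15085 ÷ 2 = 7542 remainder 1
7542 ÷ 2 = 3771 remainder 0
3771 ÷ 2 = 1885 remainder 1
1885 ÷ 2 = 942 remainder 1
942 ÷ 2 = 471 remainder 0
471 ÷ 2 = 235 remainder 1
235 ÷ 2 = 117 remainder 1
117 ÷ 2 = 58 remainder 1
58 ÷ 2 = 29 remainder 0
29 ÷ 2 = 14 remainder 1
14 ÷ 2 = 7 remainder 0
7 ÷ 2 = 3 remainder 1
3 ÷ 2 = 1 remainder 1
1 ÷ 2 = 0 remainder 1
Reading remainders bottom-up:
= 111010111011010


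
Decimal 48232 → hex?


Divide by 16 repeatedly:
48232 ÷ 16 = 3014 remainder 8 (8)
3014 ÷ 16 = 188 remainder 6 (6)
188 ÷ 16 = 11 remainder 12 (C)
11 ÷ 16 = 0 remainder 11 (B)
Reading remainders bottom-up:
= 0xBC68


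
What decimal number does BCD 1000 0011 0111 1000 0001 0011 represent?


Each 4-bit group → digit:
  1000 → 8
  0011 → 3
  0111 → 7
  1000 → 8
  0001 → 1
  0011 → 3
= 837813


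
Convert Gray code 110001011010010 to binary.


Gray code: 110001011010010
MSB stays the same: 1
Each subsequent bit = prev_binary XOR current_gray:
  B[1] = 1 XOR 1 = 0
  B[2] = 0 XOR 0 = 0
  B[3] = 0 XOR 0 = 0
  B[4] = 0 XOR 0 = 0
  B[5] = 0 XOR 1 = 1
  B[6] = 1 XOR 0 = 1
  B[7] = 1 XOR 1 = 0
  B[8] = 0 XOR 1 = 1
  B[9] = 1 XOR 0 = 1
  B[10] = 1 XOR 1 = 0
  B[11] = 0 XOR 0 = 0
  B[12] = 0 XOR 0 = 0
  B[13] = 0 XOR 1 = 1
  B[14] = 1 XOR 0 = 1
= 100001101100011 (17251 decimal)


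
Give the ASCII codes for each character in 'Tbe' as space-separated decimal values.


String: 'Tbe'  (3 characters)
Per-character ASCII lookup:
  'T': uppercase starts at 65: 'T' = 65 + 19 = 84
  'b': lowercase starts at 97: 'b' = 97 + 1 = 98
  'e': lowercase starts at 97: 'e' = 97 + 4 = 101
= 84 98 101


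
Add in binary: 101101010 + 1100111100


Align and add column by column (LSB to MSB, carry propagating):
  00101101010
+ 01100111100
  -----------
  col 0: 0 + 0 + 0 (carry in) = 0 → bit 0, carry out 0
  col 1: 1 + 0 + 0 (carry in) = 1 → bit 1, carry out 0
  col 2: 0 + 1 + 0 (carry in) = 1 → bit 1, carry out 0
  col 3: 1 + 1 + 0 (carry in) = 2 → bit 0, carry out 1
  col 4: 0 + 1 + 1 (carry in) = 2 → bit 0, carry out 1
  col 5: 1 + 1 + 1 (carry in) = 3 → bit 1, carry out 1
  col 6: 1 + 0 + 1 (carry in) = 2 → bit 0, carry out 1
  col 7: 0 + 0 + 1 (carry in) = 1 → bit 1, carry out 0
  col 8: 1 + 1 + 0 (carry in) = 2 → bit 0, carry out 1
  col 9: 0 + 1 + 1 (carry in) = 2 → bit 0, carry out 1
  col 10: 0 + 0 + 1 (carry in) = 1 → bit 1, carry out 0
Reading bits MSB→LSB: 10010100110
Strip leading zeros: 10010100110
= 10010100110


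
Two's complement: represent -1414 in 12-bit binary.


Original: 010110000110
Step 1 - Invert all bits: 101001111001
Step 2 - Add 1: 101001111001 + 1
= 101001111010 (represents -1414)


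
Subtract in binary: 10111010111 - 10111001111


Align and subtract column by column (LSB to MSB, borrowing when needed):
  10111010111
- 10111001111
  -----------
  col 0: (1 - 0 borrow-in) - 1 → 1 - 1 = 0, borrow out 0
  col 1: (1 - 0 borrow-in) - 1 → 1 - 1 = 0, borrow out 0
  col 2: (1 - 0 borrow-in) - 1 → 1 - 1 = 0, borrow out 0
  col 3: (0 - 0 borrow-in) - 1 → borrow from next column: (0+2) - 1 = 1, borrow out 1
  col 4: (1 - 1 borrow-in) - 0 → 0 - 0 = 0, borrow out 0
  col 5: (0 - 0 borrow-in) - 0 → 0 - 0 = 0, borrow out 0
  col 6: (1 - 0 borrow-in) - 1 → 1 - 1 = 0, borrow out 0
  col 7: (1 - 0 borrow-in) - 1 → 1 - 1 = 0, borrow out 0
  col 8: (1 - 0 borrow-in) - 1 → 1 - 1 = 0, borrow out 0
  col 9: (0 - 0 borrow-in) - 0 → 0 - 0 = 0, borrow out 0
  col 10: (1 - 0 borrow-in) - 1 → 1 - 1 = 0, borrow out 0
Reading bits MSB→LSB: 00000001000
Strip leading zeros: 1000
= 1000


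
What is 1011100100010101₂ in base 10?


Positional values:
Bit 0: 1 × 2^0 = 1
Bit 2: 1 × 2^2 = 4
Bit 4: 1 × 2^4 = 16
Bit 8: 1 × 2^8 = 256
Bit 11: 1 × 2^11 = 2048
Bit 12: 1 × 2^12 = 4096
Bit 13: 1 × 2^13 = 8192
Bit 15: 1 × 2^15 = 32768
Sum = 1 + 4 + 16 + 256 + 2048 + 4096 + 8192 + 32768
= 47381


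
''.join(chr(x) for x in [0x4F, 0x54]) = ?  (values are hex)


Codes (hex): 0x4F 0x54
Per-code ASCII lookup:
  0x4F = 79  (range 65-90: uppercase, 79 - 65 = 14) → 'O'
  0x54 = 84  (range 65-90: uppercase, 84 - 65 = 19) → 'T'
= 'OT'


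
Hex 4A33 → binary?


Each hex digit → 4 binary bits:
  4 = 0100
  A = 1010
  3 = 0011
  3 = 0011
Concatenate: 0100 1010 0011 0011
= 0100101000110011


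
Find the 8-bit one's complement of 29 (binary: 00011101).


Original: 00011101
Invert all bits:
  bit 0: 0 → 1
  bit 1: 0 → 1
  bit 2: 0 → 1
  bit 3: 1 → 0
  bit 4: 1 → 0
  bit 5: 1 → 0
  bit 6: 0 → 1
  bit 7: 1 → 0
= 11100010


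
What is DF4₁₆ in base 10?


Positional values:
Position 0: 4 × 16^0 = 4 × 1 = 4
Position 1: F × 16^1 = 15 × 16 = 240
Position 2: D × 16^2 = 13 × 256 = 3328
Sum = 4 + 240 + 3328
= 3572


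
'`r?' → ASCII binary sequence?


String: '`r?'  (3 characters)
Per-character ASCII lookup:
  '`': special character: '`' = 96 → 1100000
  'r': lowercase starts at 97: 'r' = 97 + 17 = 114 → 1110010
  '?': special character: '?' = 63 → 111111
= 1100000 1110010 111111


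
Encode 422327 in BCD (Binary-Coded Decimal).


Each digit → 4-bit binary:
  4 → 0100
  2 → 0010
  2 → 0010
  3 → 0011
  2 → 0010
  7 → 0111
= 0100 0010 0010 0011 0010 0111


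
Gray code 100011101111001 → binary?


Gray code: 100011101111001
MSB stays the same: 1
Each subsequent bit = prev_binary XOR current_gray:
  B[1] = 1 XOR 0 = 1
  B[2] = 1 XOR 0 = 1
  B[3] = 1 XOR 0 = 1
  B[4] = 1 XOR 1 = 0
  B[5] = 0 XOR 1 = 1
  B[6] = 1 XOR 1 = 0
  B[7] = 0 XOR 0 = 0
  B[8] = 0 XOR 1 = 1
  B[9] = 1 XOR 1 = 0
  B[10] = 0 XOR 1 = 1
  B[11] = 1 XOR 1 = 0
  B[12] = 0 XOR 0 = 0
  B[13] = 0 XOR 0 = 0
  B[14] = 0 XOR 1 = 1
= 111101001010001 (31313 decimal)


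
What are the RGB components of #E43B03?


Hex: #E43B03
R = E4₁₆ = 228
G = 3B₁₆ = 59
B = 03₁₆ = 3
= RGB(228, 59, 3)


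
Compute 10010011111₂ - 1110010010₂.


Align and subtract column by column (LSB to MSB, borrowing when needed):
  10010011111
- 01110010010
  -----------
  col 0: (1 - 0 borrow-in) - 0 → 1 - 0 = 1, borrow out 0
  col 1: (1 - 0 borrow-in) - 1 → 1 - 1 = 0, borrow out 0
  col 2: (1 - 0 borrow-in) - 0 → 1 - 0 = 1, borrow out 0
  col 3: (1 - 0 borrow-in) - 0 → 1 - 0 = 1, borrow out 0
  col 4: (1 - 0 borrow-in) - 1 → 1 - 1 = 0, borrow out 0
  col 5: (0 - 0 borrow-in) - 0 → 0 - 0 = 0, borrow out 0
  col 6: (0 - 0 borrow-in) - 0 → 0 - 0 = 0, borrow out 0
  col 7: (1 - 0 borrow-in) - 1 → 1 - 1 = 0, borrow out 0
  col 8: (0 - 0 borrow-in) - 1 → borrow from next column: (0+2) - 1 = 1, borrow out 1
  col 9: (0 - 1 borrow-in) - 1 → borrow from next column: (-1+2) - 1 = 0, borrow out 1
  col 10: (1 - 1 borrow-in) - 0 → 0 - 0 = 0, borrow out 0
Reading bits MSB→LSB: 00100001101
Strip leading zeros: 100001101
= 100001101


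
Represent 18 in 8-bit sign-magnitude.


Sign bit: 0 (positive)
Magnitude: 18 = 0010010
= 00010010


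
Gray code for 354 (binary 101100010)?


Binary: 101100010
Gray code: G = B XOR (B >> 1)
B >> 1 = 010110001
101100010 XOR 010110001:
  1 XOR 0 = 1
  0 XOR 1 = 1
  1 XOR 0 = 1
  1 XOR 1 = 0
  0 XOR 1 = 1
  0 XOR 0 = 0
  0 XOR 0 = 0
  1 XOR 0 = 1
  0 XOR 1 = 1
= 111010011


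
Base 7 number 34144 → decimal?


Positional values (base 7):
  4 × 7^0 = 4 × 1 = 4
  4 × 7^1 = 4 × 7 = 28
  1 × 7^2 = 1 × 49 = 49
  4 × 7^3 = 4 × 343 = 1372
  3 × 7^4 = 3 × 2401 = 7203
Sum = 4 + 28 + 49 + 1372 + 7203
= 8656


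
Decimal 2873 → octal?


Divide by 8 repeatedly:
2873 ÷ 8 = 359 remainder 1
359 ÷ 8 = 44 remainder 7
44 ÷ 8 = 5 remainder 4
5 ÷ 8 = 0 remainder 5
Reading remainders bottom-up:
= 0o5471


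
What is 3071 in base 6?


Divide by 6 repeatedly:
3071 ÷ 6 = 511 remainder 5
511 ÷ 6 = 85 remainder 1
85 ÷ 6 = 14 remainder 1
14 ÷ 6 = 2 remainder 2
2 ÷ 6 = 0 remainder 2
Reading remainders bottom-up:
= 22115


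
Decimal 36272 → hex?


Divide by 16 repeatedly:
36272 ÷ 16 = 2267 remainder 0 (0)
2267 ÷ 16 = 141 remainder 11 (B)
141 ÷ 16 = 8 remainder 13 (D)
8 ÷ 16 = 0 remainder 8 (8)
Reading remainders bottom-up:
= 0x8DB0


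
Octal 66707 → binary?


Each octal digit → 3 binary bits:
  6 = 110
  6 = 110
  7 = 111
  0 = 000
  7 = 111
Concatenate: 110 110 111 000 111
= 110110111000111


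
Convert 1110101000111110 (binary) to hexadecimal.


Group into 4-bit nibbles: 1110101000111110
  1110 = E
  1010 = A
  0011 = 3
  1110 = E
= 0xEA3E


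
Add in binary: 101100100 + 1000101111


Align and add column by column (LSB to MSB, carry propagating):
  00101100100
+ 01000101111
  -----------
  col 0: 0 + 1 + 0 (carry in) = 1 → bit 1, carry out 0
  col 1: 0 + 1 + 0 (carry in) = 1 → bit 1, carry out 0
  col 2: 1 + 1 + 0 (carry in) = 2 → bit 0, carry out 1
  col 3: 0 + 1 + 1 (carry in) = 2 → bit 0, carry out 1
  col 4: 0 + 0 + 1 (carry in) = 1 → bit 1, carry out 0
  col 5: 1 + 1 + 0 (carry in) = 2 → bit 0, carry out 1
  col 6: 1 + 0 + 1 (carry in) = 2 → bit 0, carry out 1
  col 7: 0 + 0 + 1 (carry in) = 1 → bit 1, carry out 0
  col 8: 1 + 0 + 0 (carry in) = 1 → bit 1, carry out 0
  col 9: 0 + 1 + 0 (carry in) = 1 → bit 1, carry out 0
  col 10: 0 + 0 + 0 (carry in) = 0 → bit 0, carry out 0
Reading bits MSB→LSB: 01110010011
Strip leading zeros: 1110010011
= 1110010011


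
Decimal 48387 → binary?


Divide by 2 repeatedly:
48387 ÷ 2 = 24193 remainder 1
24193 ÷ 2 = 12096 remainder 1
12096 ÷ 2 = 6048 remainder 0
6048 ÷ 2 = 3024 remainder 0
3024 ÷ 2 = 1512 remainder 0
1512 ÷ 2 = 756 remainder 0
756 ÷ 2 = 378 remainder 0
378 ÷ 2 = 189 remainder 0
189 ÷ 2 = 94 remainder 1
94 ÷ 2 = 47 remainder 0
47 ÷ 2 = 23 remainder 1
23 ÷ 2 = 11 remainder 1
11 ÷ 2 = 5 remainder 1
5 ÷ 2 = 2 remainder 1
2 ÷ 2 = 1 remainder 0
1 ÷ 2 = 0 remainder 1
Reading remainders bottom-up:
= 1011110100000011


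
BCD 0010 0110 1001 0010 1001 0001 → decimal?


Each 4-bit group → digit:
  0010 → 2
  0110 → 6
  1001 → 9
  0010 → 2
  1001 → 9
  0001 → 1
= 269291


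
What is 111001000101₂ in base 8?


Group into 3-bit groups: 111001000101
  111 = 7
  001 = 1
  000 = 0
  101 = 5
= 0o7105


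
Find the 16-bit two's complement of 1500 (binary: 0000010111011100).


Original: 0000010111011100
Step 1 - Invert all bits: 1111101000100011
Step 2 - Add 1: 1111101000100011 + 1
= 1111101000100100 (represents -1500)


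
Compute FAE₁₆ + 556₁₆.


Align and add column by column (LSB to MSB, each column mod 16 with carry):
  0FAE
+ 0556
  ----
  col 0: E(14) + 6(6) + 0 (carry in) = 20 → 4(4), carry out 1
  col 1: A(10) + 5(5) + 1 (carry in) = 16 → 0(0), carry out 1
  col 2: F(15) + 5(5) + 1 (carry in) = 21 → 5(5), carry out 1
  col 3: 0(0) + 0(0) + 1 (carry in) = 1 → 1(1), carry out 0
Reading digits MSB→LSB: 1504
Strip leading zeros: 1504
= 0x1504


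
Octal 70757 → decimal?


Positional values:
Position 0: 7 × 8^0 = 7
Position 1: 5 × 8^1 = 40
Position 2: 7 × 8^2 = 448
Position 3: 0 × 8^3 = 0
Position 4: 7 × 8^4 = 28672
Sum = 7 + 40 + 448 + 0 + 28672
= 29167


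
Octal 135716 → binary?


Each octal digit → 3 binary bits:
  1 = 001
  3 = 011
  5 = 101
  7 = 111
  1 = 001
  6 = 110
Concatenate: 001 011 101 111 001 110
= 001011101111001110


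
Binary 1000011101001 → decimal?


Positional values:
Bit 0: 1 × 2^0 = 1
Bit 3: 1 × 2^3 = 8
Bit 5: 1 × 2^5 = 32
Bit 6: 1 × 2^6 = 64
Bit 7: 1 × 2^7 = 128
Bit 12: 1 × 2^12 = 4096
Sum = 1 + 8 + 32 + 64 + 128 + 4096
= 4329


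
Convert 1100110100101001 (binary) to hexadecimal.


Group into 4-bit nibbles: 1100110100101001
  1100 = C
  1101 = D
  0010 = 2
  1001 = 9
= 0xCD29


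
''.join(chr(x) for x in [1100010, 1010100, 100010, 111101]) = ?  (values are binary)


Codes (binary): 1100010 1010100 100010 111101
Per-code ASCII lookup:
  1100010 = 98  (range 97-122: lowercase, 98 - 97 = 1) → 'b'
  1010100 = 84  (range 65-90: uppercase, 84 - 65 = 19) → 'T'
  100010 = 34  (special character) → '"'
  111101 = 61  (special character) → '='
= 'bT"='


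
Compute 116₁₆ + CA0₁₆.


Align and add column by column (LSB to MSB, each column mod 16 with carry):
  0116
+ 0CA0
  ----
  col 0: 6(6) + 0(0) + 0 (carry in) = 6 → 6(6), carry out 0
  col 1: 1(1) + A(10) + 0 (carry in) = 11 → B(11), carry out 0
  col 2: 1(1) + C(12) + 0 (carry in) = 13 → D(13), carry out 0
  col 3: 0(0) + 0(0) + 0 (carry in) = 0 → 0(0), carry out 0
Reading digits MSB→LSB: 0DB6
Strip leading zeros: DB6
= 0xDB6


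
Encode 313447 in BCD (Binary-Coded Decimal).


Each digit → 4-bit binary:
  3 → 0011
  1 → 0001
  3 → 0011
  4 → 0100
  4 → 0100
  7 → 0111
= 0011 0001 0011 0100 0100 0111


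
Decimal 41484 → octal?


Divide by 8 repeatedly:
41484 ÷ 8 = 5185 remainder 4
5185 ÷ 8 = 648 remainder 1
648 ÷ 8 = 81 remainder 0
81 ÷ 8 = 10 remainder 1
10 ÷ 8 = 1 remainder 2
1 ÷ 8 = 0 remainder 1
Reading remainders bottom-up:
= 0o121014


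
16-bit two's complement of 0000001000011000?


Original: 0000001000011000
Step 1 - Invert all bits: 1111110111100111
Step 2 - Add 1: 1111110111100111 + 1
= 1111110111101000 (represents -536)


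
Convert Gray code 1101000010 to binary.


Gray code: 1101000010
MSB stays the same: 1
Each subsequent bit = prev_binary XOR current_gray:
  B[1] = 1 XOR 1 = 0
  B[2] = 0 XOR 0 = 0
  B[3] = 0 XOR 1 = 1
  B[4] = 1 XOR 0 = 1
  B[5] = 1 XOR 0 = 1
  B[6] = 1 XOR 0 = 1
  B[7] = 1 XOR 0 = 1
  B[8] = 1 XOR 1 = 0
  B[9] = 0 XOR 0 = 0
= 1001111100 (636 decimal)


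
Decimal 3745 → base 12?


Divide by 12 repeatedly:
3745 ÷ 12 = 312 remainder 1
312 ÷ 12 = 26 remainder 0
26 ÷ 12 = 2 remainder 2
2 ÷ 12 = 0 remainder 2
Reading remainders bottom-up:
= 2201


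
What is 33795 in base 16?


Divide by 16 repeatedly:
33795 ÷ 16 = 2112 remainder 3 (3)
2112 ÷ 16 = 132 remainder 0 (0)
132 ÷ 16 = 8 remainder 4 (4)
8 ÷ 16 = 0 remainder 8 (8)
Reading remainders bottom-up:
= 0x8403


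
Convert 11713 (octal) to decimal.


Positional values:
Position 0: 3 × 8^0 = 3
Position 1: 1 × 8^1 = 8
Position 2: 7 × 8^2 = 448
Position 3: 1 × 8^3 = 512
Position 4: 1 × 8^4 = 4096
Sum = 3 + 8 + 448 + 512 + 4096
= 5067


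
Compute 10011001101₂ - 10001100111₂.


Align and subtract column by column (LSB to MSB, borrowing when needed):
  10011001101
- 10001100111
  -----------
  col 0: (1 - 0 borrow-in) - 1 → 1 - 1 = 0, borrow out 0
  col 1: (0 - 0 borrow-in) - 1 → borrow from next column: (0+2) - 1 = 1, borrow out 1
  col 2: (1 - 1 borrow-in) - 1 → borrow from next column: (0+2) - 1 = 1, borrow out 1
  col 3: (1 - 1 borrow-in) - 0 → 0 - 0 = 0, borrow out 0
  col 4: (0 - 0 borrow-in) - 0 → 0 - 0 = 0, borrow out 0
  col 5: (0 - 0 borrow-in) - 1 → borrow from next column: (0+2) - 1 = 1, borrow out 1
  col 6: (1 - 1 borrow-in) - 1 → borrow from next column: (0+2) - 1 = 1, borrow out 1
  col 7: (1 - 1 borrow-in) - 0 → 0 - 0 = 0, borrow out 0
  col 8: (0 - 0 borrow-in) - 0 → 0 - 0 = 0, borrow out 0
  col 9: (0 - 0 borrow-in) - 0 → 0 - 0 = 0, borrow out 0
  col 10: (1 - 0 borrow-in) - 1 → 1 - 1 = 0, borrow out 0
Reading bits MSB→LSB: 00001100110
Strip leading zeros: 1100110
= 1100110


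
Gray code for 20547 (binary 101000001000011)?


Binary: 101000001000011
Gray code: G = B XOR (B >> 1)
B >> 1 = 010100000100001
101000001000011 XOR 010100000100001:
  1 XOR 0 = 1
  0 XOR 1 = 1
  1 XOR 0 = 1
  0 XOR 1 = 1
  0 XOR 0 = 0
  0 XOR 0 = 0
  0 XOR 0 = 0
  0 XOR 0 = 0
  1 XOR 0 = 1
  0 XOR 1 = 1
  0 XOR 0 = 0
  0 XOR 0 = 0
  0 XOR 0 = 0
  1 XOR 0 = 1
  1 XOR 1 = 0
= 111100001100010


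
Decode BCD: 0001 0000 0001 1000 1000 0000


Each 4-bit group → digit:
  0001 → 1
  0000 → 0
  0001 → 1
  1000 → 8
  1000 → 8
  0000 → 0
= 101880


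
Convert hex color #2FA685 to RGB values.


Hex: #2FA685
R = 2F₁₆ = 47
G = A6₁₆ = 166
B = 85₁₆ = 133
= RGB(47, 166, 133)


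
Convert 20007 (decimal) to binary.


Divide by 2 repeatedly:
20007 ÷ 2 = 10003 remainder 1
10003 ÷ 2 = 5001 remainder 1
5001 ÷ 2 = 2500 remainder 1
2500 ÷ 2 = 1250 remainder 0
1250 ÷ 2 = 625 remainder 0
625 ÷ 2 = 312 remainder 1
312 ÷ 2 = 156 remainder 0
156 ÷ 2 = 78 remainder 0
78 ÷ 2 = 39 remainder 0
39 ÷ 2 = 19 remainder 1
19 ÷ 2 = 9 remainder 1
9 ÷ 2 = 4 remainder 1
4 ÷ 2 = 2 remainder 0
2 ÷ 2 = 1 remainder 0
1 ÷ 2 = 0 remainder 1
Reading remainders bottom-up:
= 100111000100111


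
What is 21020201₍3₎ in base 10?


Positional values (base 3):
  1 × 3^0 = 1 × 1 = 1
  0 × 3^1 = 0 × 3 = 0
  2 × 3^2 = 2 × 9 = 18
  0 × 3^3 = 0 × 27 = 0
  2 × 3^4 = 2 × 81 = 162
  0 × 3^5 = 0 × 243 = 0
  1 × 3^6 = 1 × 729 = 729
  2 × 3^7 = 2 × 2187 = 4374
Sum = 1 + 0 + 18 + 0 + 162 + 0 + 729 + 4374
= 5284


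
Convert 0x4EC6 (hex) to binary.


Each hex digit → 4 binary bits:
  4 = 0100
  E = 1110
  C = 1100
  6 = 0110
Concatenate: 0100 1110 1100 0110
= 0100111011000110


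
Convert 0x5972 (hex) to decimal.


Positional values:
Position 0: 2 × 16^0 = 2 × 1 = 2
Position 1: 7 × 16^1 = 7 × 16 = 112
Position 2: 9 × 16^2 = 9 × 256 = 2304
Position 3: 5 × 16^3 = 5 × 4096 = 20480
Sum = 2 + 112 + 2304 + 20480
= 22898


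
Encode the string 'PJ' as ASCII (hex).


String: 'PJ'  (2 characters)
Per-character ASCII lookup:
  'P': uppercase starts at 65: 'P' = 65 + 15 = 80 → 0x50
  'J': uppercase starts at 65: 'J' = 65 + 9 = 74 → 0x4A
= 0x50 0x4A


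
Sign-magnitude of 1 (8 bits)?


Sign bit: 0 (positive)
Magnitude: 1 = 0000001
= 00000001


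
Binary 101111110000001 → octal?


Group into 3-bit groups: 101111110000001
  101 = 5
  111 = 7
  110 = 6
  000 = 0
  001 = 1
= 0o57601


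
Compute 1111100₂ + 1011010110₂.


Align and add column by column (LSB to MSB, carry propagating):
  00001111100
+ 01011010110
  -----------
  col 0: 0 + 0 + 0 (carry in) = 0 → bit 0, carry out 0
  col 1: 0 + 1 + 0 (carry in) = 1 → bit 1, carry out 0
  col 2: 1 + 1 + 0 (carry in) = 2 → bit 0, carry out 1
  col 3: 1 + 0 + 1 (carry in) = 2 → bit 0, carry out 1
  col 4: 1 + 1 + 1 (carry in) = 3 → bit 1, carry out 1
  col 5: 1 + 0 + 1 (carry in) = 2 → bit 0, carry out 1
  col 6: 1 + 1 + 1 (carry in) = 3 → bit 1, carry out 1
  col 7: 0 + 1 + 1 (carry in) = 2 → bit 0, carry out 1
  col 8: 0 + 0 + 1 (carry in) = 1 → bit 1, carry out 0
  col 9: 0 + 1 + 0 (carry in) = 1 → bit 1, carry out 0
  col 10: 0 + 0 + 0 (carry in) = 0 → bit 0, carry out 0
Reading bits MSB→LSB: 01101010010
Strip leading zeros: 1101010010
= 1101010010


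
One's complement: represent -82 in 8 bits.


Original: 01010010
Invert all bits:
  bit 0: 0 → 1
  bit 1: 1 → 0
  bit 2: 0 → 1
  bit 3: 1 → 0
  bit 4: 0 → 1
  bit 5: 0 → 1
  bit 6: 1 → 0
  bit 7: 0 → 1
= 10101101


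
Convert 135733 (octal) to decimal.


Positional values:
Position 0: 3 × 8^0 = 3
Position 1: 3 × 8^1 = 24
Position 2: 7 × 8^2 = 448
Position 3: 5 × 8^3 = 2560
Position 4: 3 × 8^4 = 12288
Position 5: 1 × 8^5 = 32768
Sum = 3 + 24 + 448 + 2560 + 12288 + 32768
= 48091


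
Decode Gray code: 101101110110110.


Gray code: 101101110110110
MSB stays the same: 1
Each subsequent bit = prev_binary XOR current_gray:
  B[1] = 1 XOR 0 = 1
  B[2] = 1 XOR 1 = 0
  B[3] = 0 XOR 1 = 1
  B[4] = 1 XOR 0 = 1
  B[5] = 1 XOR 1 = 0
  B[6] = 0 XOR 1 = 1
  B[7] = 1 XOR 1 = 0
  B[8] = 0 XOR 0 = 0
  B[9] = 0 XOR 1 = 1
  B[10] = 1 XOR 1 = 0
  B[11] = 0 XOR 0 = 0
  B[12] = 0 XOR 1 = 1
  B[13] = 1 XOR 1 = 0
  B[14] = 0 XOR 0 = 0
= 110110100100100 (27940 decimal)


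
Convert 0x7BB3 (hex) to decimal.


Positional values:
Position 0: 3 × 16^0 = 3 × 1 = 3
Position 1: B × 16^1 = 11 × 16 = 176
Position 2: B × 16^2 = 11 × 256 = 2816
Position 3: 7 × 16^3 = 7 × 4096 = 28672
Sum = 3 + 176 + 2816 + 28672
= 31667


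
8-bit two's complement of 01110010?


Original: 01110010
Step 1 - Invert all bits: 10001101
Step 2 - Add 1: 10001101 + 1
= 10001110 (represents -114)


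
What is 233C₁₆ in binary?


Each hex digit → 4 binary bits:
  2 = 0010
  3 = 0011
  3 = 0011
  C = 1100
Concatenate: 0010 0011 0011 1100
= 0010001100111100


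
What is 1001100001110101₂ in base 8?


Group into 3-bit groups: 001001100001110101
  001 = 1
  001 = 1
  100 = 4
  001 = 1
  110 = 6
  101 = 5
= 0o114165


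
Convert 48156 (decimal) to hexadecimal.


Divide by 16 repeatedly:
48156 ÷ 16 = 3009 remainder 12 (C)
3009 ÷ 16 = 188 remainder 1 (1)
188 ÷ 16 = 11 remainder 12 (C)
11 ÷ 16 = 0 remainder 11 (B)
Reading remainders bottom-up:
= 0xBC1C


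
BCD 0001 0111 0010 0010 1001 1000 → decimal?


Each 4-bit group → digit:
  0001 → 1
  0111 → 7
  0010 → 2
  0010 → 2
  1001 → 9
  1000 → 8
= 172298


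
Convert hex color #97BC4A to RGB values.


Hex: #97BC4A
R = 97₁₆ = 151
G = BC₁₆ = 188
B = 4A₁₆ = 74
= RGB(151, 188, 74)


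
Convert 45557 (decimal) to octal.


Divide by 8 repeatedly:
45557 ÷ 8 = 5694 remainder 5
5694 ÷ 8 = 711 remainder 6
711 ÷ 8 = 88 remainder 7
88 ÷ 8 = 11 remainder 0
11 ÷ 8 = 1 remainder 3
1 ÷ 8 = 0 remainder 1
Reading remainders bottom-up:
= 0o130765


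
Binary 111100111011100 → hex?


Group into 4-bit nibbles: 0111100111011100
  0111 = 7
  1001 = 9
  1101 = D
  1100 = C
= 0x79DC


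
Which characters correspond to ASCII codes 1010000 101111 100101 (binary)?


Codes (binary): 1010000 101111 100101
Per-code ASCII lookup:
  1010000 = 80  (range 65-90: uppercase, 80 - 65 = 15) → 'P'
  101111 = 47  (special character) → '/'
  100101 = 37  (special character) → '%'
= 'P/%'


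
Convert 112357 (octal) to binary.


Each octal digit → 3 binary bits:
  1 = 001
  1 = 001
  2 = 010
  3 = 011
  5 = 101
  7 = 111
Concatenate: 001 001 010 011 101 111
= 001001010011101111


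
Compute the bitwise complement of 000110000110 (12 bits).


Original: 000110000110
Invert all bits:
  bit 0: 0 → 1
  bit 1: 0 → 1
  bit 2: 0 → 1
  bit 3: 1 → 0
  bit 4: 1 → 0
  bit 5: 0 → 1
  bit 6: 0 → 1
  bit 7: 0 → 1
  bit 8: 0 → 1
  bit 9: 1 → 0
  bit 10: 1 → 0
  bit 11: 0 → 1
= 111001111001


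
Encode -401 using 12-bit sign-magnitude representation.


Sign bit: 1 (negative)
Magnitude: 401 = 00110010001
= 100110010001


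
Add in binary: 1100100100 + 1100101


Align and add column by column (LSB to MSB, carry propagating):
  01100100100
+ 00001100101
  -----------
  col 0: 0 + 1 + 0 (carry in) = 1 → bit 1, carry out 0
  col 1: 0 + 0 + 0 (carry in) = 0 → bit 0, carry out 0
  col 2: 1 + 1 + 0 (carry in) = 2 → bit 0, carry out 1
  col 3: 0 + 0 + 1 (carry in) = 1 → bit 1, carry out 0
  col 4: 0 + 0 + 0 (carry in) = 0 → bit 0, carry out 0
  col 5: 1 + 1 + 0 (carry in) = 2 → bit 0, carry out 1
  col 6: 0 + 1 + 1 (carry in) = 2 → bit 0, carry out 1
  col 7: 0 + 0 + 1 (carry in) = 1 → bit 1, carry out 0
  col 8: 1 + 0 + 0 (carry in) = 1 → bit 1, carry out 0
  col 9: 1 + 0 + 0 (carry in) = 1 → bit 1, carry out 0
  col 10: 0 + 0 + 0 (carry in) = 0 → bit 0, carry out 0
Reading bits MSB→LSB: 01110001001
Strip leading zeros: 1110001001
= 1110001001


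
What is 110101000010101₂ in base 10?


Positional values:
Bit 0: 1 × 2^0 = 1
Bit 2: 1 × 2^2 = 4
Bit 4: 1 × 2^4 = 16
Bit 9: 1 × 2^9 = 512
Bit 11: 1 × 2^11 = 2048
Bit 13: 1 × 2^13 = 8192
Bit 14: 1 × 2^14 = 16384
Sum = 1 + 4 + 16 + 512 + 2048 + 8192 + 16384
= 27157


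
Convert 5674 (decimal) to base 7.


Divide by 7 repeatedly:
5674 ÷ 7 = 810 remainder 4
810 ÷ 7 = 115 remainder 5
115 ÷ 7 = 16 remainder 3
16 ÷ 7 = 2 remainder 2
2 ÷ 7 = 0 remainder 2
Reading remainders bottom-up:
= 22354


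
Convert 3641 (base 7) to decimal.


Positional values (base 7):
  1 × 7^0 = 1 × 1 = 1
  4 × 7^1 = 4 × 7 = 28
  6 × 7^2 = 6 × 49 = 294
  3 × 7^3 = 3 × 343 = 1029
Sum = 1 + 28 + 294 + 1029
= 1352


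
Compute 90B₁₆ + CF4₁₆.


Align and add column by column (LSB to MSB, each column mod 16 with carry):
  090B
+ 0CF4
  ----
  col 0: B(11) + 4(4) + 0 (carry in) = 15 → F(15), carry out 0
  col 1: 0(0) + F(15) + 0 (carry in) = 15 → F(15), carry out 0
  col 2: 9(9) + C(12) + 0 (carry in) = 21 → 5(5), carry out 1
  col 3: 0(0) + 0(0) + 1 (carry in) = 1 → 1(1), carry out 0
Reading digits MSB→LSB: 15FF
Strip leading zeros: 15FF
= 0x15FF


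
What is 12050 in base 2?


Divide by 2 repeatedly:
12050 ÷ 2 = 6025 remainder 0
6025 ÷ 2 = 3012 remainder 1
3012 ÷ 2 = 1506 remainder 0
1506 ÷ 2 = 753 remainder 0
753 ÷ 2 = 376 remainder 1
376 ÷ 2 = 188 remainder 0
188 ÷ 2 = 94 remainder 0
94 ÷ 2 = 47 remainder 0
47 ÷ 2 = 23 remainder 1
23 ÷ 2 = 11 remainder 1
11 ÷ 2 = 5 remainder 1
5 ÷ 2 = 2 remainder 1
2 ÷ 2 = 1 remainder 0
1 ÷ 2 = 0 remainder 1
Reading remainders bottom-up:
= 10111100010010


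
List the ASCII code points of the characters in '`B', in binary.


String: '`B'  (2 characters)
Per-character ASCII lookup:
  '`': special character: '`' = 96 → 1100000
  'B': uppercase starts at 65: 'B' = 65 + 1 = 66 → 1000010
= 1100000 1000010


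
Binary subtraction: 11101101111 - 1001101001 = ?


Align and subtract column by column (LSB to MSB, borrowing when needed):
  11101101111
- 01001101001
  -----------
  col 0: (1 - 0 borrow-in) - 1 → 1 - 1 = 0, borrow out 0
  col 1: (1 - 0 borrow-in) - 0 → 1 - 0 = 1, borrow out 0
  col 2: (1 - 0 borrow-in) - 0 → 1 - 0 = 1, borrow out 0
  col 3: (1 - 0 borrow-in) - 1 → 1 - 1 = 0, borrow out 0
  col 4: (0 - 0 borrow-in) - 0 → 0 - 0 = 0, borrow out 0
  col 5: (1 - 0 borrow-in) - 1 → 1 - 1 = 0, borrow out 0
  col 6: (1 - 0 borrow-in) - 1 → 1 - 1 = 0, borrow out 0
  col 7: (0 - 0 borrow-in) - 0 → 0 - 0 = 0, borrow out 0
  col 8: (1 - 0 borrow-in) - 0 → 1 - 0 = 1, borrow out 0
  col 9: (1 - 0 borrow-in) - 1 → 1 - 1 = 0, borrow out 0
  col 10: (1 - 0 borrow-in) - 0 → 1 - 0 = 1, borrow out 0
Reading bits MSB→LSB: 10100000110
Strip leading zeros: 10100000110
= 10100000110


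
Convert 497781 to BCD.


Each digit → 4-bit binary:
  4 → 0100
  9 → 1001
  7 → 0111
  7 → 0111
  8 → 1000
  1 → 0001
= 0100 1001 0111 0111 1000 0001


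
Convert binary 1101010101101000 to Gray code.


Binary: 1101010101101000
Gray code: G = B XOR (B >> 1)
B >> 1 = 0110101010110100
1101010101101000 XOR 0110101010110100:
  1 XOR 0 = 1
  1 XOR 1 = 0
  0 XOR 1 = 1
  1 XOR 0 = 1
  0 XOR 1 = 1
  1 XOR 0 = 1
  0 XOR 1 = 1
  1 XOR 0 = 1
  0 XOR 1 = 1
  1 XOR 0 = 1
  1 XOR 1 = 0
  0 XOR 1 = 1
  1 XOR 0 = 1
  0 XOR 1 = 1
  0 XOR 0 = 0
  0 XOR 0 = 0
= 1011111111011100


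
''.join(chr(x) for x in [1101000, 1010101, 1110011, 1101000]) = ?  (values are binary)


Codes (binary): 1101000 1010101 1110011 1101000
Per-code ASCII lookup:
  1101000 = 104  (range 97-122: lowercase, 104 - 97 = 7) → 'h'
  1010101 = 85  (range 65-90: uppercase, 85 - 65 = 20) → 'U'
  1110011 = 115  (range 97-122: lowercase, 115 - 97 = 18) → 's'
  1101000 = 104  (range 97-122: lowercase, 104 - 97 = 7) → 'h'
= 'hUsh'


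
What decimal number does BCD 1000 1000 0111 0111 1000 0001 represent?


Each 4-bit group → digit:
  1000 → 8
  1000 → 8
  0111 → 7
  0111 → 7
  1000 → 8
  0001 → 1
= 887781


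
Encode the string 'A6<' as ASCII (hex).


String: 'A6<'  (3 characters)
Per-character ASCII lookup:
  'A': uppercase starts at 65: 'A' = 65 + 0 = 65 → 0x41
  '6': digits start at 48: '6' = 48 + 6 = 54 → 0x36
  '<': special character: '<' = 60 → 0x3C
= 0x41 0x36 0x3C


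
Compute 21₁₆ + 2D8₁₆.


Align and add column by column (LSB to MSB, each column mod 16 with carry):
  0021
+ 02D8
  ----
  col 0: 1(1) + 8(8) + 0 (carry in) = 9 → 9(9), carry out 0
  col 1: 2(2) + D(13) + 0 (carry in) = 15 → F(15), carry out 0
  col 2: 0(0) + 2(2) + 0 (carry in) = 2 → 2(2), carry out 0
  col 3: 0(0) + 0(0) + 0 (carry in) = 0 → 0(0), carry out 0
Reading digits MSB→LSB: 02F9
Strip leading zeros: 2F9
= 0x2F9


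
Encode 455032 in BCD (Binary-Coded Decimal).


Each digit → 4-bit binary:
  4 → 0100
  5 → 0101
  5 → 0101
  0 → 0000
  3 → 0011
  2 → 0010
= 0100 0101 0101 0000 0011 0010


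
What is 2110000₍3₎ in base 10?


Positional values (base 3):
  0 × 3^0 = 0 × 1 = 0
  0 × 3^1 = 0 × 3 = 0
  0 × 3^2 = 0 × 9 = 0
  0 × 3^3 = 0 × 27 = 0
  1 × 3^4 = 1 × 81 = 81
  1 × 3^5 = 1 × 243 = 243
  2 × 3^6 = 2 × 729 = 1458
Sum = 0 + 0 + 0 + 0 + 81 + 243 + 1458
= 1782


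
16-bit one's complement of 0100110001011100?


Original: 0100110001011100
Invert all bits:
  bit 0: 0 → 1
  bit 1: 1 → 0
  bit 2: 0 → 1
  bit 3: 0 → 1
  bit 4: 1 → 0
  bit 5: 1 → 0
  bit 6: 0 → 1
  bit 7: 0 → 1
  bit 8: 0 → 1
  bit 9: 1 → 0
  bit 10: 0 → 1
  bit 11: 1 → 0
  bit 12: 1 → 0
  bit 13: 1 → 0
  bit 14: 0 → 1
  bit 15: 0 → 1
= 1011001110100011


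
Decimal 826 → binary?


Divide by 2 repeatedly:
826 ÷ 2 = 413 remainder 0
413 ÷ 2 = 206 remainder 1
206 ÷ 2 = 103 remainder 0
103 ÷ 2 = 51 remainder 1
51 ÷ 2 = 25 remainder 1
25 ÷ 2 = 12 remainder 1
12 ÷ 2 = 6 remainder 0
6 ÷ 2 = 3 remainder 0
3 ÷ 2 = 1 remainder 1
1 ÷ 2 = 0 remainder 1
Reading remainders bottom-up:
= 1100111010


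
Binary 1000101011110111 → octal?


Group into 3-bit groups: 001000101011110111
  001 = 1
  000 = 0
  101 = 5
  011 = 3
  110 = 6
  111 = 7
= 0o105367


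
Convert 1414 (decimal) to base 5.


Divide by 5 repeatedly:
1414 ÷ 5 = 282 remainder 4
282 ÷ 5 = 56 remainder 2
56 ÷ 5 = 11 remainder 1
11 ÷ 5 = 2 remainder 1
2 ÷ 5 = 0 remainder 2
Reading remainders bottom-up:
= 21124


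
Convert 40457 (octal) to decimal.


Positional values:
Position 0: 7 × 8^0 = 7
Position 1: 5 × 8^1 = 40
Position 2: 4 × 8^2 = 256
Position 3: 0 × 8^3 = 0
Position 4: 4 × 8^4 = 16384
Sum = 7 + 40 + 256 + 0 + 16384
= 16687


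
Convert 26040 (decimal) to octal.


Divide by 8 repeatedly:
26040 ÷ 8 = 3255 remainder 0
3255 ÷ 8 = 406 remainder 7
406 ÷ 8 = 50 remainder 6
50 ÷ 8 = 6 remainder 2
6 ÷ 8 = 0 remainder 6
Reading remainders bottom-up:
= 0o62670


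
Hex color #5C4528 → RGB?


Hex: #5C4528
R = 5C₁₆ = 92
G = 45₁₆ = 69
B = 28₁₆ = 40
= RGB(92, 69, 40)


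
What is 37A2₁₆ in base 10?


Positional values:
Position 0: 2 × 16^0 = 2 × 1 = 2
Position 1: A × 16^1 = 10 × 16 = 160
Position 2: 7 × 16^2 = 7 × 256 = 1792
Position 3: 3 × 16^3 = 3 × 4096 = 12288
Sum = 2 + 160 + 1792 + 12288
= 14242


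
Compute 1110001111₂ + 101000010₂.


Align and add column by column (LSB to MSB, carry propagating):
  01110001111
+ 00101000010
  -----------
  col 0: 1 + 0 + 0 (carry in) = 1 → bit 1, carry out 0
  col 1: 1 + 1 + 0 (carry in) = 2 → bit 0, carry out 1
  col 2: 1 + 0 + 1 (carry in) = 2 → bit 0, carry out 1
  col 3: 1 + 0 + 1 (carry in) = 2 → bit 0, carry out 1
  col 4: 0 + 0 + 1 (carry in) = 1 → bit 1, carry out 0
  col 5: 0 + 0 + 0 (carry in) = 0 → bit 0, carry out 0
  col 6: 0 + 1 + 0 (carry in) = 1 → bit 1, carry out 0
  col 7: 1 + 0 + 0 (carry in) = 1 → bit 1, carry out 0
  col 8: 1 + 1 + 0 (carry in) = 2 → bit 0, carry out 1
  col 9: 1 + 0 + 1 (carry in) = 2 → bit 0, carry out 1
  col 10: 0 + 0 + 1 (carry in) = 1 → bit 1, carry out 0
Reading bits MSB→LSB: 10011010001
Strip leading zeros: 10011010001
= 10011010001


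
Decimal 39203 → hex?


Divide by 16 repeatedly:
39203 ÷ 16 = 2450 remainder 3 (3)
2450 ÷ 16 = 153 remainder 2 (2)
153 ÷ 16 = 9 remainder 9 (9)
9 ÷ 16 = 0 remainder 9 (9)
Reading remainders bottom-up:
= 0x9923


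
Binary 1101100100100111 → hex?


Group into 4-bit nibbles: 1101100100100111
  1101 = D
  1001 = 9
  0010 = 2
  0111 = 7
= 0xD927


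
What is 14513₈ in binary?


Each octal digit → 3 binary bits:
  1 = 001
  4 = 100
  5 = 101
  1 = 001
  3 = 011
Concatenate: 001 100 101 001 011
= 001100101001011


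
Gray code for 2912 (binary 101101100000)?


Binary: 101101100000
Gray code: G = B XOR (B >> 1)
B >> 1 = 010110110000
101101100000 XOR 010110110000:
  1 XOR 0 = 1
  0 XOR 1 = 1
  1 XOR 0 = 1
  1 XOR 1 = 0
  0 XOR 1 = 1
  1 XOR 0 = 1
  1 XOR 1 = 0
  0 XOR 1 = 1
  0 XOR 0 = 0
  0 XOR 0 = 0
  0 XOR 0 = 0
  0 XOR 0 = 0
= 111011010000


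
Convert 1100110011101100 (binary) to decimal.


Positional values:
Bit 2: 1 × 2^2 = 4
Bit 3: 1 × 2^3 = 8
Bit 5: 1 × 2^5 = 32
Bit 6: 1 × 2^6 = 64
Bit 7: 1 × 2^7 = 128
Bit 10: 1 × 2^10 = 1024
Bit 11: 1 × 2^11 = 2048
Bit 14: 1 × 2^14 = 16384
Bit 15: 1 × 2^15 = 32768
Sum = 4 + 8 + 32 + 64 + 128 + 1024 + 2048 + 16384 + 32768
= 52460


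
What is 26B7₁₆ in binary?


Each hex digit → 4 binary bits:
  2 = 0010
  6 = 0110
  B = 1011
  7 = 0111
Concatenate: 0010 0110 1011 0111
= 0010011010110111


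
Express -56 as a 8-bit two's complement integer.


Original: 00111000
Step 1 - Invert all bits: 11000111
Step 2 - Add 1: 11000111 + 1
= 11001000 (represents -56)


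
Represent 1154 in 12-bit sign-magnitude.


Sign bit: 0 (positive)
Magnitude: 1154 = 10010000010
= 010010000010


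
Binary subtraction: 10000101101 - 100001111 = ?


Align and subtract column by column (LSB to MSB, borrowing when needed):
  10000101101
- 00100001111
  -----------
  col 0: (1 - 0 borrow-in) - 1 → 1 - 1 = 0, borrow out 0
  col 1: (0 - 0 borrow-in) - 1 → borrow from next column: (0+2) - 1 = 1, borrow out 1
  col 2: (1 - 1 borrow-in) - 1 → borrow from next column: (0+2) - 1 = 1, borrow out 1
  col 3: (1 - 1 borrow-in) - 1 → borrow from next column: (0+2) - 1 = 1, borrow out 1
  col 4: (0 - 1 borrow-in) - 0 → borrow from next column: (-1+2) - 0 = 1, borrow out 1
  col 5: (1 - 1 borrow-in) - 0 → 0 - 0 = 0, borrow out 0
  col 6: (0 - 0 borrow-in) - 0 → 0 - 0 = 0, borrow out 0
  col 7: (0 - 0 borrow-in) - 0 → 0 - 0 = 0, borrow out 0
  col 8: (0 - 0 borrow-in) - 1 → borrow from next column: (0+2) - 1 = 1, borrow out 1
  col 9: (0 - 1 borrow-in) - 0 → borrow from next column: (-1+2) - 0 = 1, borrow out 1
  col 10: (1 - 1 borrow-in) - 0 → 0 - 0 = 0, borrow out 0
Reading bits MSB→LSB: 01100011110
Strip leading zeros: 1100011110
= 1100011110


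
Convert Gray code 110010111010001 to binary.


Gray code: 110010111010001
MSB stays the same: 1
Each subsequent bit = prev_binary XOR current_gray:
  B[1] = 1 XOR 1 = 0
  B[2] = 0 XOR 0 = 0
  B[3] = 0 XOR 0 = 0
  B[4] = 0 XOR 1 = 1
  B[5] = 1 XOR 0 = 1
  B[6] = 1 XOR 1 = 0
  B[7] = 0 XOR 1 = 1
  B[8] = 1 XOR 1 = 0
  B[9] = 0 XOR 0 = 0
  B[10] = 0 XOR 1 = 1
  B[11] = 1 XOR 0 = 1
  B[12] = 1 XOR 0 = 1
  B[13] = 1 XOR 0 = 1
  B[14] = 1 XOR 1 = 0
= 100011010011110 (18078 decimal)


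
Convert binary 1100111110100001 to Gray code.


Binary: 1100111110100001
Gray code: G = B XOR (B >> 1)
B >> 1 = 0110011111010000
1100111110100001 XOR 0110011111010000:
  1 XOR 0 = 1
  1 XOR 1 = 0
  0 XOR 1 = 1
  0 XOR 0 = 0
  1 XOR 0 = 1
  1 XOR 1 = 0
  1 XOR 1 = 0
  1 XOR 1 = 0
  1 XOR 1 = 0
  0 XOR 1 = 1
  1 XOR 0 = 1
  0 XOR 1 = 1
  0 XOR 0 = 0
  0 XOR 0 = 0
  0 XOR 0 = 0
  1 XOR 0 = 1
= 1010100001110001


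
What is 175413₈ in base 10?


Positional values:
Position 0: 3 × 8^0 = 3
Position 1: 1 × 8^1 = 8
Position 2: 4 × 8^2 = 256
Position 3: 5 × 8^3 = 2560
Position 4: 7 × 8^4 = 28672
Position 5: 1 × 8^5 = 32768
Sum = 3 + 8 + 256 + 2560 + 28672 + 32768
= 64267


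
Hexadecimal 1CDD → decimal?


Positional values:
Position 0: D × 16^0 = 13 × 1 = 13
Position 1: D × 16^1 = 13 × 16 = 208
Position 2: C × 16^2 = 12 × 256 = 3072
Position 3: 1 × 16^3 = 1 × 4096 = 4096
Sum = 13 + 208 + 3072 + 4096
= 7389


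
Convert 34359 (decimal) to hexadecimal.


Divide by 16 repeatedly:
34359 ÷ 16 = 2147 remainder 7 (7)
2147 ÷ 16 = 134 remainder 3 (3)
134 ÷ 16 = 8 remainder 6 (6)
8 ÷ 16 = 0 remainder 8 (8)
Reading remainders bottom-up:
= 0x8637
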